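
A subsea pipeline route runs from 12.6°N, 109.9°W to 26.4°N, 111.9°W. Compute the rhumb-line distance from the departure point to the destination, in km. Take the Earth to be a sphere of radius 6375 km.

Δψ = ln[tan(π/4+φ₂/2)/tan(π/4+φ₁/2)] = +0.2563;  Δφ = +0.2409 rad,  Δλ = -0.0349 rad
q = Δφ/Δψ = 0.9398
d = R·√(Δφ² + q²Δλ²) = 6375·0.24308 = 1550 km

1550 km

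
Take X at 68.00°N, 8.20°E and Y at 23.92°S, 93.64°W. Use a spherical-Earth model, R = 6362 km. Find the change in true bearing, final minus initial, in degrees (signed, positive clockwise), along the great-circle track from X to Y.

-67.2°

Initial bearing θ₁ = atan2(sin Δλ cos φ₂, cos φ₁ sin φ₂ − sin φ₁ cos φ₂ cos Δλ) = 271.41°
Final bearing θ₂ = (initial bearing from the destination back to the start) + 180° = 204.18°
Δθ = θ₂ − θ₁ = -67.2°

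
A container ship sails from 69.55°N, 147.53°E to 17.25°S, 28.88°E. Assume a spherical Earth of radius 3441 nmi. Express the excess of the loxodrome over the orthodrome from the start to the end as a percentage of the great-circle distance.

7.2%

Great circle: σ = 2.0240 rad → d_gc = Rσ = 6964.5 nmi
Rhumb: Δφ = -1.5149, Δλ = -2.0708, Δψ = -2.0184, q = Δφ/Δψ = 0.7506 → d_rh = R√(Δφ²+q²Δλ²) = 7468.5 nmi
Excess = (7468.5 − 6964.5) / 6964.5 = 504.0 / 6964.5 = 7.24% ≈ 7.2%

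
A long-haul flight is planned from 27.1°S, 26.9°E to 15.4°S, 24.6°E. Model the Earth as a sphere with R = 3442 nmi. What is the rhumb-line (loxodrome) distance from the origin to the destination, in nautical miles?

715 nmi

Rhumb course C = atan2(Δλ, Δψ) with Δψ = ln[tan(π/4+φ₂/2)/tan(π/4+φ₁/2)] = +0.2196, Δλ = -0.0401 → C = 349.64°
d = R·|Δφ| / |cos C| = 3442·0.20420 / 0.98370 = 715 nmi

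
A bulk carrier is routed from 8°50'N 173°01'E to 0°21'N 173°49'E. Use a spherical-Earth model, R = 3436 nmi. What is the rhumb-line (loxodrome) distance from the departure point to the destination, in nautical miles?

511 nmi

Rhumb course C = atan2(Δλ, Δψ) with Δψ = ln[tan(π/4+φ₂/2)/tan(π/4+φ₁/2)] = -0.1487, Δλ = +0.0140 → C = 174.63°
d = R·|Δφ| / |cos C| = 3436·0.14806 / 0.99562 = 511 nmi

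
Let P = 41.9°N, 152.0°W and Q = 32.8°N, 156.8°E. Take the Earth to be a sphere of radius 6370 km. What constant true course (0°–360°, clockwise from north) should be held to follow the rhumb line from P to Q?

257.4°

Δψ = ln[tan(π/4+φ₂/2)/tan(π/4+φ₁/2)] = -0.2003
Δλ = -0.8936 rad (taken the short way round)
course = atan2(Δλ, Δψ) = 257.37°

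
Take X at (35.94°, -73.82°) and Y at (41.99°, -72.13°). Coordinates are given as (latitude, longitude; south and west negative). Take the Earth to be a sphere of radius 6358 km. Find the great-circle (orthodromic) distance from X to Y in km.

687 km

cos σ = sin φ₁ sin φ₂ + cos φ₁ cos φ₂ cos Δλ
      = sin(35.94°)sin(41.99°) + cos(35.94°)cos(41.99°)cos(1.69°) = 0.9942
σ = 6.191° → d = Rσ = 6358·0.10805 = 687 km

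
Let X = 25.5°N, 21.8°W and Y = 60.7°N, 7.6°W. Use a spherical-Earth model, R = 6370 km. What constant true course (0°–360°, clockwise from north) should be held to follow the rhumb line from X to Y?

Meridional parts: M(φ₁)=+0.4605, M(φ₂)=+1.3417 → ΔM = +0.8811;  Δλ = +0.2478 rad
tan C = Δλ / ΔM = +0.2813 → C = 15.71°

15.7°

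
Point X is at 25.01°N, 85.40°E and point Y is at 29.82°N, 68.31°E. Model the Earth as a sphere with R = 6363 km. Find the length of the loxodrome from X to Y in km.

1767 km

Δψ = ln[tan(π/4+φ₂/2)/tan(π/4+φ₁/2)] = +0.0946;  Δφ = +0.0840 rad,  Δλ = -0.2983 rad
q = Δφ/Δψ = 0.8873
d = R·√(Δφ² + q²Δλ²) = 6363·0.27765 = 1767 km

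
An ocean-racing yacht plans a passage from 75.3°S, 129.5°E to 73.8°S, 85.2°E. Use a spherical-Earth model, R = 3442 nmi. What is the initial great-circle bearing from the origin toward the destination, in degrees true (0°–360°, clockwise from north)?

255.5°

θ = atan2( sin Δλ·cos φ₂ ,  cos φ₁ sin φ₂ − sin φ₁ cos φ₂ cos Δλ )
  = atan2(-0.1949, -0.0505) = 255.46°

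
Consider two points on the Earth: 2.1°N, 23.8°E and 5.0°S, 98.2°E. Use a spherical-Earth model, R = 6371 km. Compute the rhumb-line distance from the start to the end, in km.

Δψ = ln[tan(π/4+φ₂/2)/tan(π/4+φ₁/2)] = -0.1240;  Δφ = -0.1239 rad,  Δλ = +1.2985 rad
q = Δφ/Δψ = 0.9990
d = R·√(Δφ² + q²Δλ²) = 6371·1.30318 = 8303 km

8303 km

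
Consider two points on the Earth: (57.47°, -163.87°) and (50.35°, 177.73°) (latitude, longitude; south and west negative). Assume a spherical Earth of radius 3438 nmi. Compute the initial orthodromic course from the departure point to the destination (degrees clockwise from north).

244.4°

N = sin Δλ·cos φ₂ = -0.2014;  D = cos φ₁ sin φ₂ − sin φ₁ cos φ₂ cos Δλ = -0.0964
initial course = atan2(N, D) = 244.41°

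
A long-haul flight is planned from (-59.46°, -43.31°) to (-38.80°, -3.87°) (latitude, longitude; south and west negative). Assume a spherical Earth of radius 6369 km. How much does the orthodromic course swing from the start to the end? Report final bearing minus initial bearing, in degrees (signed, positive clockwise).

At departure: θ₁ = atan2(sin Δλ cos φ₂, cos φ₁ sin φ₂ − sin φ₁ cos φ₂ cos Δλ) = 68.01°
At arrival: θ₂ = atan2(sin Δλ cos φ₁, −cos φ₂ sin φ₁ + sin φ₂ cos φ₁ cos Δλ) = 37.20°
Δθ = θ₂ − θ₁ = -30.8°

-30.8°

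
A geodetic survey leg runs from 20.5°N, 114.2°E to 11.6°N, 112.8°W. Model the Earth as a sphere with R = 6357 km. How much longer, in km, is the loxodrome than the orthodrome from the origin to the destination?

471 km

Great circle: cos σ = sin φ₁ sin φ₂ + cos φ₁ cos φ₂ cos Δλ,  σ = 2.1596 rad → d_gc = 13728.4 km
Rhumb line: Δψ = -0.1618, q = Δφ/Δψ = 0.9599, d_rh = R√(Δφ²+q²Δλ²) = 14199.0 km
Excess = 14199.0 − 13728.4 = 470.6 ≈ 471 km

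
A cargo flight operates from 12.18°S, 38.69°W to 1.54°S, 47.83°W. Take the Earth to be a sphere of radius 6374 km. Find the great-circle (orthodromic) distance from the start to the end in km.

cos σ = sin φ₁ sin φ₂ + cos φ₁ cos φ₂ cos Δλ
      = sin(-12.18°)sin(-1.54°) + cos(-12.18°)cos(-1.54°)cos(-9.14°) = 0.9704
σ = 13.975° → d = Rσ = 6374·0.24391 = 1555 km

1555 km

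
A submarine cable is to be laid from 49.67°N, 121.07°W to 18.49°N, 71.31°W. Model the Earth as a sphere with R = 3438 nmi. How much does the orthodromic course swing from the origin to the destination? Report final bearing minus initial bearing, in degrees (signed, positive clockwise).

+30.2°

Initial bearing θ₁ = atan2(sin Δλ cos φ₂, cos φ₁ sin φ₂ − sin φ₁ cos φ₂ cos Δλ) = 109.88°
Final bearing θ₂ = (initial bearing from the destination back to the start) + 180° = 140.08°
Δθ = θ₂ − θ₁ = +30.2°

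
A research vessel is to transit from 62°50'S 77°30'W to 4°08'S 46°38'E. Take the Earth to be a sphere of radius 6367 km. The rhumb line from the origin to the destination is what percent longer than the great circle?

Great circle: σ = 1.7634 rad → d_gc = Rσ = 11227.5 km
Rhumb: Δφ = +1.0245, Δλ = +2.1665, Δψ = +1.3482, q = Δφ/Δψ = 0.7599 → d_rh = R√(Δφ²+q²Δλ²) = 12346.3 km
Excess = (12346.3 − 11227.5) / 11227.5 = 1118.8 / 11227.5 = 9.96% ≈ 10.0%

10.0%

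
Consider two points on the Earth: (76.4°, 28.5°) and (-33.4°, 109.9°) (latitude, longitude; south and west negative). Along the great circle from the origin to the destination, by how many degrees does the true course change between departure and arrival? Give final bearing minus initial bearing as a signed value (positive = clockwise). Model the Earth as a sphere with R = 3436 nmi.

At departure: θ₁ = atan2(sin Δλ cos φ₂, cos φ₁ sin φ₂ − sin φ₁ cos φ₂ cos Δλ) = 106.90°
At arrival: θ₂ = atan2(sin Δλ cos φ₁, −cos φ₂ sin φ₁ + sin φ₂ cos φ₁ cos Δλ) = 164.37°
Δθ = θ₂ − θ₁ = +57.5°

+57.5°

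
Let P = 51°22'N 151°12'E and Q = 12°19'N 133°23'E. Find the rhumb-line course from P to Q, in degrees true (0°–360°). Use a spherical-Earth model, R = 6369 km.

200.5°

Meridional parts: M(φ₁)=+1.0483, M(φ₂)=+0.2166 → ΔM = -0.8317;  Δλ = -0.3110 rad
tan C = Δλ / ΔM = +0.3739 → C = 200.50°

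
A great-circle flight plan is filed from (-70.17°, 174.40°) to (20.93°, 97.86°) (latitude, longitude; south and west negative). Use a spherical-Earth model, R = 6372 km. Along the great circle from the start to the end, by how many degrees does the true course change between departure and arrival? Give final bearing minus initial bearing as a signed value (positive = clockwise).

Initial bearing θ₁ = atan2(sin Δλ cos φ₂, cos φ₁ sin φ₂ − sin φ₁ cos φ₂ cos Δλ) = 289.73°
Final bearing θ₂ = (initial bearing from the destination back to the start) + 180° = 340.01°
Δθ = θ₂ − θ₁ = +50.3°

+50.3°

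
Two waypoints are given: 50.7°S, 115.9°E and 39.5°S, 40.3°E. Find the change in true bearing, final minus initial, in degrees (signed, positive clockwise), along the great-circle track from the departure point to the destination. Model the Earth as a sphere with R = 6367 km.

+57.8°

At departure: θ₁ = atan2(sin Δλ cos φ₂, cos φ₁ sin φ₂ − sin φ₁ cos φ₂ cos Δλ) = 251.20°
At arrival: θ₂ = atan2(sin Δλ cos φ₁, −cos φ₂ sin φ₁ + sin φ₂ cos φ₁ cos Δλ) = 309.01°
Δθ = θ₂ − θ₁ = +57.8°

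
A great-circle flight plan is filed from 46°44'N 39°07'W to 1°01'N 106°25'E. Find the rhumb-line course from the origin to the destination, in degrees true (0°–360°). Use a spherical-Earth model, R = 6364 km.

Meridional parts: M(φ₁)=+0.9248, M(φ₂)=+0.0177 → ΔM = -0.9071;  Δλ = +2.5400 rad
tan C = Δλ / ΔM = -2.8002 → C = 109.65°

109.7°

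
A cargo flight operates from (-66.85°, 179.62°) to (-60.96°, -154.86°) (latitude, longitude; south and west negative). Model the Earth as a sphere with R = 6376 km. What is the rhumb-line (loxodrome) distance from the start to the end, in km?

Δψ = ln[tan(π/4+φ₂/2)/tan(π/4+φ₁/2)] = +0.2347;  Δφ = +0.1028 rad,  Δλ = +0.4454 rad
q = Δφ/Δψ = 0.4380
d = R·√(Δφ² + q²Δλ²) = 6376·0.22053 = 1406 km

1406 km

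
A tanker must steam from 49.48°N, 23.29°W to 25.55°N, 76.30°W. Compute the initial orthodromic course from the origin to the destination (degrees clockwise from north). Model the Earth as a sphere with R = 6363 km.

N = sin Δλ·cos φ₂ = -0.7206;  D = cos φ₁ sin φ₂ − sin φ₁ cos φ₂ cos Δλ = -0.1324
initial course = atan2(N, D) = 259.59°

259.6°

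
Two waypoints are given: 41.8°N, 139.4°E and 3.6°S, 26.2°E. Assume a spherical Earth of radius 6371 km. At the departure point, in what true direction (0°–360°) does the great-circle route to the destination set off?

283.2°

N = sin Δλ·cos φ₂ = -0.9173;  D = cos φ₁ sin φ₂ − sin φ₁ cos φ₂ cos Δλ = +0.2152
initial course = atan2(N, D) = 283.21°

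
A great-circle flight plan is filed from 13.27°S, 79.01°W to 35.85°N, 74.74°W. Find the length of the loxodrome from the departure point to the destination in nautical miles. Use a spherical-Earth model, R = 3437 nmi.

Rhumb course C = atan2(Δλ, Δψ) with Δψ = ln[tan(π/4+φ₂/2)/tan(π/4+φ₁/2)] = +0.9047, Δλ = +0.0745 → C = 4.71°
d = R·|Δφ| / |cos C| = 3437·0.85731 / 0.99662 = 2957 nmi

2957 nmi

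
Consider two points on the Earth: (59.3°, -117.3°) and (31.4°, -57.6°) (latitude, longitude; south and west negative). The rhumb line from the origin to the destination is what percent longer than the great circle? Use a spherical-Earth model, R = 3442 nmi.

Great circle: σ = 0.8395 rad → d_gc = Rσ = 2889.5 nmi
Rhumb: Δφ = -0.4869, Δλ = +1.0420, Δψ = -0.7151, q = Δφ/Δψ = 0.6810 → d_rh = R√(Δφ²+q²Δλ²) = 2962.1 nmi
Excess = (2962.1 − 2889.5) / 2889.5 = 72.6 / 2889.5 = 2.51% ≈ 2.5%

2.5%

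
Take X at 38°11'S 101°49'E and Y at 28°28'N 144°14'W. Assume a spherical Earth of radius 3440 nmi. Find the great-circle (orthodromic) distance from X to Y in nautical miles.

7512 nmi

cos σ = sin φ₁ sin φ₂ + cos φ₁ cos φ₂ cos Δλ
      = sin(-38.18°)sin(28.47°) + cos(-38.18°)cos(28.47°)cos(113.95°) = -0.5752
σ = 125.111° → d = Rσ = 3440·2.18359 = 7512 nmi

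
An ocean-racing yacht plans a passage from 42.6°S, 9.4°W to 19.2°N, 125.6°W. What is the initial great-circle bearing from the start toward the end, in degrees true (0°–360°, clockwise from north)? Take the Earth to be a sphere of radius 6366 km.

N = sin Δλ·cos φ₂ = -0.8473;  D = cos φ₁ sin φ₂ − sin φ₁ cos φ₂ cos Δλ = -0.0401
initial course = atan2(N, D) = 267.29°

267.3°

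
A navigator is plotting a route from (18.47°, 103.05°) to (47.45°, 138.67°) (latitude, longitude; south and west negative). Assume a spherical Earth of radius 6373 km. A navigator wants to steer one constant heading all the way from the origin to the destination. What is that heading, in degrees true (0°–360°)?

Δψ = ln[tan(π/4+φ₂/2)/tan(π/4+φ₁/2)] = +0.6151
Δλ = +0.6217 rad (taken the short way round)
course = atan2(Δλ, Δψ) = 45.31°

45.3°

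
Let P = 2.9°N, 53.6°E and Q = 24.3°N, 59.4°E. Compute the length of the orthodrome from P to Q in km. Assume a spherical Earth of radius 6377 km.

2462 km

Haversine: a = sin²(Δφ/2)+cos φ₁ cos φ₂ sin²(Δλ/2) = 0.03680;  σ = 2·atan2(√a,√(1−a))
σ = 22.120° → d = Rσ = 6377·0.38607 = 2462 km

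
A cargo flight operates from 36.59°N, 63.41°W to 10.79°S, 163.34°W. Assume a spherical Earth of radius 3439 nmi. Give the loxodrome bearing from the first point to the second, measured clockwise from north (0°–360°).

Meridional parts: M(φ₁)=+0.6871, M(φ₂)=-0.1894 → ΔM = -0.8765;  Δλ = -1.7441 rad
tan C = Δλ / ΔM = +1.9899 → C = 243.32°

243.3°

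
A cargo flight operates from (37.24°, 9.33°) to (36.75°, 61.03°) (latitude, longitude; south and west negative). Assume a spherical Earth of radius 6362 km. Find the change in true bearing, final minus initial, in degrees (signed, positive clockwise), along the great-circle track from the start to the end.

+32.5°

At departure: θ₁ = atan2(sin Δλ cos φ₂, cos φ₁ sin φ₂ − sin φ₁ cos φ₂ cos Δλ) = 74.38°
At arrival: θ₂ = atan2(sin Δλ cos φ₁, −cos φ₂ sin φ₁ + sin φ₂ cos φ₁ cos Δλ) = 106.89°
Δθ = θ₂ − θ₁ = +32.5°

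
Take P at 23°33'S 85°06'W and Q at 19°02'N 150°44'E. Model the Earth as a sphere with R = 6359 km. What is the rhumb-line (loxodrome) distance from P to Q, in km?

Rhumb course C = atan2(Δλ, Δψ) with Δψ = ln[tan(π/4+φ₂/2)/tan(π/4+φ₁/2)] = +0.7616, Δλ = -2.1671 → C = 289.36°
d = R·|Δφ| / |cos C| = 6359·0.74322 / 0.33155 = 14255 km

14255 km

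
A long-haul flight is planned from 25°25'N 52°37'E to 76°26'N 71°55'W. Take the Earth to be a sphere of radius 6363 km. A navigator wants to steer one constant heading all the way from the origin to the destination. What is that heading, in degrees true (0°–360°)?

307.5°

Δψ = ln[tan(π/4+φ₂/2)/tan(π/4+φ₁/2)] = +1.6702
Δλ = -2.1735 rad (taken the short way round)
course = atan2(Δλ, Δψ) = 307.54°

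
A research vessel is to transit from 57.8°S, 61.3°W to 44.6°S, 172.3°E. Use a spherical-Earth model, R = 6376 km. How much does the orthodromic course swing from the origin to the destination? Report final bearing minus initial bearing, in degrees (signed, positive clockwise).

Initial bearing θ₁ = atan2(sin Δλ cos φ₂, cos φ₁ sin φ₂ − sin φ₁ cos φ₂ cos Δλ) = 218.07°
Final bearing θ₂ = (initial bearing from the destination back to the start) + 180° = 332.52°
Δθ = θ₂ − θ₁ = +114.4°

+114.4°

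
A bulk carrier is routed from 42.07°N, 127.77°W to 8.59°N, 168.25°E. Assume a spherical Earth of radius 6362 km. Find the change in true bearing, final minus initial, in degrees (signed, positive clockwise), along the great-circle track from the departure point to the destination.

-31.2°

Initial bearing θ₁ = atan2(sin Δλ cos φ₂, cos φ₁ sin φ₂ − sin φ₁ cos φ₂ cos Δλ) = 258.56°
Final bearing θ₂ = (initial bearing from the destination back to the start) + 180° = 227.38°
Δθ = θ₂ − θ₁ = -31.2°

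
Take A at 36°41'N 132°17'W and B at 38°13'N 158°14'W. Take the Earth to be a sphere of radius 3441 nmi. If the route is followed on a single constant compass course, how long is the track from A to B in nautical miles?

Rhumb course C = atan2(Δλ, Δψ) with Δψ = ln[tan(π/4+φ₂/2)/tan(π/4+φ₁/2)] = +0.0337, Δλ = -0.4529 → C = 274.26°
d = R·|Δφ| / |cos C| = 3441·0.02676 / 0.07423 = 1241 nmi

1241 nmi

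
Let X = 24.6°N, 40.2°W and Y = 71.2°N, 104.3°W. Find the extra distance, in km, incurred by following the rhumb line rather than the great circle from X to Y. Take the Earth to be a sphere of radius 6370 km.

Great circle: cos σ = sin φ₁ sin φ₂ + cos φ₁ cos φ₂ cos Δλ,  σ = 1.0215 rad → d_gc = 6507.1 km
Rhumb line: Δψ = +1.3553, q = Δφ/Δψ = 0.6001, d_rh = R√(Δφ²+q²Δλ²) = 6718.0 km
Excess = 6718.0 − 6507.1 = 210.9 ≈ 211 km

211 km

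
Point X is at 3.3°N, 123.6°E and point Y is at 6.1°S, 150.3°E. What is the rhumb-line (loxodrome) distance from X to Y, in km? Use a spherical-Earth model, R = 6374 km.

Rhumb course C = atan2(Δλ, Δψ) with Δψ = ln[tan(π/4+φ₂/2)/tan(π/4+φ₁/2)] = -0.1643, Δλ = +0.4660 → C = 109.42°
d = R·|Δφ| / |cos C| = 6374·0.16406 / 0.33250 = 3145 km

3145 km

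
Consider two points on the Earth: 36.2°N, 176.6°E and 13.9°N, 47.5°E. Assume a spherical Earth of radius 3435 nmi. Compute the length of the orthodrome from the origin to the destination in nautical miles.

6632 nmi

cos σ = sin φ₁ sin φ₂ + cos φ₁ cos φ₂ cos Δλ
      = sin(36.20°)sin(13.90°) + cos(36.20°)cos(13.90°)cos(-129.10°) = -0.3521
σ = 110.619° → d = Rσ = 3435·1.93066 = 6632 nmi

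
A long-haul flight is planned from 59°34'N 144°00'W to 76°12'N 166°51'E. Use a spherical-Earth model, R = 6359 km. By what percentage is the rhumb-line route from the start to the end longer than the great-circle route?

2.7%

Great circle: σ = 0.4119 rad → d_gc = Rσ = 2619.3 km
Rhumb: Δφ = +0.2903, Δλ = -0.8578, Δψ = +0.8099, q = Δφ/Δψ = 0.3584 → d_rh = R√(Δφ²+q²Δλ²) = 2689.0 km
Excess = (2689.0 − 2619.3) / 2619.3 = 69.7 / 2619.3 = 2.66% ≈ 2.7%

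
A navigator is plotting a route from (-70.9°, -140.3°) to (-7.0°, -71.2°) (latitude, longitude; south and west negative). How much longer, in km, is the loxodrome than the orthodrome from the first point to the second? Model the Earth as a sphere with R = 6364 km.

260 km

Great circle: cos σ = sin φ₁ sin φ₂ + cos φ₁ cos φ₂ cos Δλ,  σ = 1.3377 rad → d_gc = 8512.9 km
Rhumb line: Δψ = +1.6599, q = Δφ/Δψ = 0.6719, d_rh = R√(Δφ²+q²Δλ²) = 8773.2 km
Excess = 8773.2 − 8512.9 = 260.3 ≈ 260 km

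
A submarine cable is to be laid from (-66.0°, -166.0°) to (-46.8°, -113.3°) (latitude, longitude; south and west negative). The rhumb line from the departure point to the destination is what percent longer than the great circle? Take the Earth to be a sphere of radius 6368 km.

Great circle: σ = 0.5833 rad → d_gc = Rσ = 3714.2 km
Rhumb: Δφ = +0.3351, Δλ = +0.9198, Δψ = +0.6220, q = Δφ/Δψ = 0.5387 → d_rh = R√(Δφ²+q²Δλ²) = 3809.3 km
Excess = (3809.3 − 3714.2) / 3714.2 = 95.1 / 3714.2 = 2.56% ≈ 2.6%

2.6%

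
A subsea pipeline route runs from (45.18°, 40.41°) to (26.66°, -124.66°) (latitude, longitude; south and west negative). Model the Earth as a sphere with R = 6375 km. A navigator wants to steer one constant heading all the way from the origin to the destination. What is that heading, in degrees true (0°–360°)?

262.0°

Δψ = ln[tan(π/4+φ₂/2)/tan(π/4+φ₁/2)] = -0.4028
Δλ = -2.8810 rad (taken the short way round)
course = atan2(Δλ, Δψ) = 262.04°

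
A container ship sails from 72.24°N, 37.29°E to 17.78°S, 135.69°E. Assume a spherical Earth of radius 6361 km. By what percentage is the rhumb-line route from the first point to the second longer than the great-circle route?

4.8%

Great circle: σ = 1.9105 rad → d_gc = Rσ = 12152.9 km
Rhumb: Δφ = -1.5711, Δλ = +1.7174, Δψ = -2.1718, q = Δφ/Δψ = 0.7234 → d_rh = R√(Δφ²+q²Δλ²) = 12741.2 km
Excess = (12741.2 − 12152.9) / 12152.9 = 588.3 / 12152.9 = 4.84% ≈ 4.8%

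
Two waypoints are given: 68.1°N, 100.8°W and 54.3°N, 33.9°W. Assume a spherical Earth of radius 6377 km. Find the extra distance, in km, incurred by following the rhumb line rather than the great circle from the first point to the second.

170 km

Great circle: cos σ = sin φ₁ sin φ₂ + cos φ₁ cos φ₂ cos Δλ,  σ = 0.5756 rad → d_gc = 3670.5 km
Rhumb line: Δψ = -0.5095, q = Δφ/Δψ = 0.4727, d_rh = R√(Δφ²+q²Δλ²) = 3840.5 km
Excess = 3840.5 − 3670.5 = 170.0 ≈ 170 km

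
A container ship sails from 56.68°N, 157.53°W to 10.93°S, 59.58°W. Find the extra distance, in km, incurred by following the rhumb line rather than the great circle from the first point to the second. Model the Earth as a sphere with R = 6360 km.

Great circle: cos σ = sin φ₁ sin φ₂ + cos φ₁ cos φ₂ cos Δλ,  σ = 1.8060 rad → d_gc = 11486.1 km
Rhumb line: Δψ = -1.3984, q = Δφ/Δψ = 0.8438, d_rh = R√(Δφ²+q²Δλ²) = 11853.3 km
Excess = 11853.3 − 11486.1 = 367.2 ≈ 367 km

367 km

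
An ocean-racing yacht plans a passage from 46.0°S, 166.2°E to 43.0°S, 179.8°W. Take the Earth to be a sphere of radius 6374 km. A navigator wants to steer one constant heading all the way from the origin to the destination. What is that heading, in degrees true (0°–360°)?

73.3°

Meridional parts: M(φ₁)=-0.9063, M(φ₂)=-0.8328 → ΔM = +0.0734;  Δλ = +0.2443 rad
tan C = Δλ / ΔM = +3.3274 → C = 73.27°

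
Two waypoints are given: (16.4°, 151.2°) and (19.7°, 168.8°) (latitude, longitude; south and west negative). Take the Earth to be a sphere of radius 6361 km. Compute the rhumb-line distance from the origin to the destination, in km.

Rhumb course C = atan2(Δλ, Δψ) with Δψ = ln[tan(π/4+φ₂/2)/tan(π/4+φ₁/2)] = +0.0606, Δλ = +0.3072 → C = 78.84°
d = R·|Δφ| / |cos C| = 6361·0.05760 / 0.19351 = 1893 km

1893 km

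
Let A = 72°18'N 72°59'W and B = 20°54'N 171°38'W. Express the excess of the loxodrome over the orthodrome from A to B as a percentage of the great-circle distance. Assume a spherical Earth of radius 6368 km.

Great circle: σ = 1.2691 rad → d_gc = Rσ = 8081.7 km
Rhumb: Δφ = -0.8971, Δλ = -1.7218, Δψ = -1.4867, q = Δφ/Δψ = 0.6034 → d_rh = R√(Δφ²+q²Δλ²) = 8741.2 km
Excess = (8741.2 − 8081.7) / 8081.7 = 659.5 / 8081.7 = 8.16% ≈ 8.2%

8.2%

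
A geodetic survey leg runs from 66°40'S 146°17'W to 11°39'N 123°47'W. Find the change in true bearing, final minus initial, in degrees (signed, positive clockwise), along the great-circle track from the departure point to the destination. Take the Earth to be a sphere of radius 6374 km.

-13.5°

Initial bearing θ₁ = atan2(sin Δλ cos φ₂, cos φ₁ sin φ₂ − sin φ₁ cos φ₂ cos Δλ) = 22.37°
Final bearing θ₂ = (initial bearing from the destination back to the start) + 180° = 8.85°
Δθ = θ₂ − θ₁ = -13.5°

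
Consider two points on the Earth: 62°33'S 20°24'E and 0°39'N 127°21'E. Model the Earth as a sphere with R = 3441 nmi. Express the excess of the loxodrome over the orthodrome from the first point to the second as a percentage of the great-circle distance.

6.1%

Great circle: σ = 1.7158 rad → d_gc = Rσ = 5903.9 nmi
Rhumb: Δφ = +1.1030, Δλ = +1.8666, Δψ = +1.4210, q = Δφ/Δψ = 0.7763 → d_rh = R√(Δφ²+q²Δλ²) = 6266.3 nmi
Excess = (6266.3 − 5903.9) / 5903.9 = 362.4 / 5903.9 = 6.14% ≈ 6.1%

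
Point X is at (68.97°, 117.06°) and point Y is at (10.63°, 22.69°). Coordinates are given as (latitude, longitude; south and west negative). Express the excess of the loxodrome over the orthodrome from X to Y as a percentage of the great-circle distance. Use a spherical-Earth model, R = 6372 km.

6.2%

Great circle: σ = 1.4250 rad → d_gc = Rσ = 9079.9 km
Rhumb: Δφ = -1.0182, Δλ = -1.6471, Δψ = -1.4975, q = Δφ/Δψ = 0.6799 → d_rh = R√(Δφ²+q²Δλ²) = 9644.7 km
Excess = (9644.7 − 9079.9) / 9079.9 = 564.8 / 9079.9 = 6.22% ≈ 6.2%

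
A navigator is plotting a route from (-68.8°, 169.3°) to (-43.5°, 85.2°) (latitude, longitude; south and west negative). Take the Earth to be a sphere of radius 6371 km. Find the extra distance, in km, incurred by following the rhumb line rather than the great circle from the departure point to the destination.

Great circle: cos σ = sin φ₁ sin φ₂ + cos φ₁ cos φ₂ cos Δλ,  σ = 0.8383 rad → d_gc = 5340.8 km
Rhumb line: Δψ = +0.8311, q = Δφ/Δψ = 0.5313, d_rh = R√(Δφ²+q²Δλ²) = 5709.9 km
Excess = 5709.9 − 5340.8 = 369.1 ≈ 369 km

369 km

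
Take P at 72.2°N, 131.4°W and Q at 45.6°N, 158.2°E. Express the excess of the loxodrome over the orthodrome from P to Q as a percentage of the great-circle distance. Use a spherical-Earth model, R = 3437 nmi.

4.9%

Great circle: σ = 0.7197 rad → d_gc = Rσ = 2473.5 nmi
Rhumb: Δφ = -0.4643, Δλ = -1.2287, Δψ = -0.9578, q = Δφ/Δψ = 0.4847 → d_rh = R√(Δφ²+q²Δλ²) = 2595.4 nmi
Excess = (2595.4 − 2473.5) / 2473.5 = 121.9 / 2473.5 = 4.93% ≈ 4.9%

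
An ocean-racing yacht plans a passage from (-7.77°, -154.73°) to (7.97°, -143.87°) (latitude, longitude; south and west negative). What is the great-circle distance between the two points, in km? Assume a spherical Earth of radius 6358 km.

Haversine: a = sin²(Δφ/2)+cos φ₁ cos φ₂ sin²(Δλ/2) = 0.02754;  σ = 2·atan2(√a,√(1−a))
σ = 19.104° → d = Rσ = 6358·0.33342 = 2120 km

2120 km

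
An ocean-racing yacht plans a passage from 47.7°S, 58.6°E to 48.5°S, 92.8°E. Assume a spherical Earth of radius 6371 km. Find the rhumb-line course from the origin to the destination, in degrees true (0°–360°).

Δψ = ln[tan(π/4+φ₂/2)/tan(π/4+φ₁/2)] = -0.0209
Δλ = +0.5969 rad (taken the short way round)
course = atan2(Δλ, Δψ) = 92.01°

92.0°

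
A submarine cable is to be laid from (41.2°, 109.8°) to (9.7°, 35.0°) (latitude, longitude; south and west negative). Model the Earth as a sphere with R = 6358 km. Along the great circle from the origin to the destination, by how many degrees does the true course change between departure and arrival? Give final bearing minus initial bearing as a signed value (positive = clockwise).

-37.7°

Initial bearing θ₁ = atan2(sin Δλ cos φ₂, cos φ₁ sin φ₂ − sin φ₁ cos φ₂ cos Δλ) = 267.38°
Final bearing θ₂ = (initial bearing from the destination back to the start) + 180° = 229.69°
Δθ = θ₂ − θ₁ = -37.7°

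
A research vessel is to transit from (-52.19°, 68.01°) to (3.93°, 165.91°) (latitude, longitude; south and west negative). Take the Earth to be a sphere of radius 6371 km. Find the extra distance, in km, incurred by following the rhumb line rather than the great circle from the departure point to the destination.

351 km

Great circle: cos σ = sin φ₁ sin φ₂ + cos φ₁ cos φ₂ cos Δλ,  σ = 1.7094 rad → d_gc = 10890.90 km
Rhumb line: Δψ = +1.1402, q = Δφ/Δψ = 0.8590, d_rh = R√(Δφ²+q²Δλ²) = 11242.37 km
Excess = 11242.37 − 10890.90 = 351.47 ≈ 351 km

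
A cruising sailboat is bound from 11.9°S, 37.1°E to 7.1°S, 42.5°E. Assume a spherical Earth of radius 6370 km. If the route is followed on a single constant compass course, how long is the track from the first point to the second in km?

Δψ = ln[tan(π/4+φ₂/2)/tan(π/4+φ₁/2)] = +0.0850;  Δφ = +0.0838 rad,  Δλ = +0.0942 rad
q = Δφ/Δψ = 0.9860
d = R·√(Δφ² + q²Δλ²) = 6370·0.12511 = 797 km

797 km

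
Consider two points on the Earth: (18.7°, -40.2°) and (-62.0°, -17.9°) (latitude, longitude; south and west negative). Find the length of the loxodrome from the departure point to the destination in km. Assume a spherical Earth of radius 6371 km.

9200 km

Δψ = ln[tan(π/4+φ₂/2)/tan(π/4+φ₁/2)] = -1.7213;  Δφ = -1.4085 rad,  Δλ = +0.3892 rad
q = Δφ/Δψ = 0.8183
d = R·√(Δφ² + q²Δλ²) = 6371·1.44404 = 9200 km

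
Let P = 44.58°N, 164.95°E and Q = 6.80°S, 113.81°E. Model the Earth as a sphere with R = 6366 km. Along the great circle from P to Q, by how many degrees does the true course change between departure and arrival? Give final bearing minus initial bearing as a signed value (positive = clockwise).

-19.5°

At departure: θ₁ = atan2(sin Δλ cos φ₂, cos φ₁ sin φ₂ − sin φ₁ cos φ₂ cos Δλ) = 236.00°
At arrival: θ₂ = atan2(sin Δλ cos φ₁, −cos φ₂ sin φ₁ + sin φ₂ cos φ₁ cos Δλ) = 216.49°
Δθ = θ₂ − θ₁ = -19.5°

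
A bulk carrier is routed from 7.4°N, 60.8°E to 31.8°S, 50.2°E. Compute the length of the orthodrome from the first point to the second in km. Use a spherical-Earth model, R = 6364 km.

4497 km

Haversine: a = sin²(Δφ/2)+cos φ₁ cos φ₂ sin²(Δλ/2) = 0.11972;  σ = 2·atan2(√a,√(1−a))
σ = 40.486° → d = Rσ = 6364·0.70662 = 4497 km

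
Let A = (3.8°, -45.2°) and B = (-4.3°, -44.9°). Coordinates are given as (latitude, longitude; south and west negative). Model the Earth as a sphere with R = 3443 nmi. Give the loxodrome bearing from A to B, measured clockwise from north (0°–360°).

Meridional parts: M(φ₁)=+0.0664, M(φ₂)=-0.0751 → ΔM = -0.1415;  Δλ = +0.0052 rad
tan C = Δλ / ΔM = -0.0370 → C = 177.88°

177.9°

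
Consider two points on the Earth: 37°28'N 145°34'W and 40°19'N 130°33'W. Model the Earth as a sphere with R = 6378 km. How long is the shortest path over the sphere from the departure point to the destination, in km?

cos σ = sin φ₁ sin φ₂ + cos φ₁ cos φ₂ cos Δλ
      = sin(37.47°)sin(40.32°) + cos(37.47°)cos(40.32°)cos(15.02°) = 0.9781
σ = 12.014° → d = Rσ = 6378·0.20969 = 1337 km

1337 km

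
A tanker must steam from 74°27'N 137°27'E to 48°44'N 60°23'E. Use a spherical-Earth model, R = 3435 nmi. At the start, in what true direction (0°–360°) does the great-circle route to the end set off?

275.3°

N = sin Δλ·cos φ₂ = -0.6428;  D = cos φ₁ sin φ₂ − sin φ₁ cos φ₂ cos Δλ = +0.0593
initial course = atan2(N, D) = 275.27°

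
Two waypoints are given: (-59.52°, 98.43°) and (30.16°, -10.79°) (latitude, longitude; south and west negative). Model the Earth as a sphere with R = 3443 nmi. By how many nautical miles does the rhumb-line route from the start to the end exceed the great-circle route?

Great circle: cos σ = sin φ₁ sin φ₂ + cos φ₁ cos φ₂ cos Δλ,  σ = 2.1863 rad → d_gc = 7527.4 nmi
Rhumb line: Δψ = +1.8529, q = Δφ/Δψ = 0.8448, d_rh = R√(Δφ²+q²Δλ²) = 7731.8 nmi
Excess = 7731.8 − 7527.4 = 204.4 ≈ 204 nmi

204 nmi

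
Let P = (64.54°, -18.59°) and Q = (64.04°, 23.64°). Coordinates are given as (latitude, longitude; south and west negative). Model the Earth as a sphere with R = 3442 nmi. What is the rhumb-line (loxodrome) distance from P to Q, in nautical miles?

1101 nmi

Δψ = ln[tan(π/4+φ₂/2)/tan(π/4+φ₁/2)] = -0.0201;  Δφ = -0.0087 rad,  Δλ = +0.7371 rad
q = Δφ/Δψ = 0.4338
d = R·√(Δφ² + q²Δλ²) = 3442·0.31985 = 1101 nmi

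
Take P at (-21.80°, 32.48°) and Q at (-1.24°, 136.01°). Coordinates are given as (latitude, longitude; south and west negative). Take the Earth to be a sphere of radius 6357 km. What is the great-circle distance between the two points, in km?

Haversine: a = sin²(Δφ/2)+cos φ₁ cos φ₂ sin²(Δλ/2) = 0.60457;  σ = 2·atan2(√a,√(1−a))
σ = 102.072° → d = Rσ = 6357·1.78149 = 11325 km

11325 km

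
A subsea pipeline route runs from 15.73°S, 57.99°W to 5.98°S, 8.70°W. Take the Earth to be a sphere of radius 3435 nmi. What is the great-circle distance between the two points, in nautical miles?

cos σ = sin φ₁ sin φ₂ + cos φ₁ cos φ₂ cos Δλ
      = sin(-15.73°)sin(-5.98°) + cos(-15.73°)cos(-5.98°)cos(49.29°) = 0.6526
σ = 49.260° → d = Rσ = 3435·0.85974 = 2953 nmi

2953 nmi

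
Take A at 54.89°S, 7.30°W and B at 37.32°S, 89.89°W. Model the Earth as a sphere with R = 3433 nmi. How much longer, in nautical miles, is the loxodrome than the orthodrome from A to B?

175 nmi

Great circle: cos σ = sin φ₁ sin φ₂ + cos φ₁ cos φ₂ cos Δλ,  σ = 0.9825 rad → d_gc = 3372.9 nmi
Rhumb line: Δψ = +0.4479, q = Δφ/Δψ = 0.6847, d_rh = R√(Δφ²+q²Δλ²) = 3547.8 nmi
Excess = 3547.8 − 3372.9 = 174.9 ≈ 175 nmi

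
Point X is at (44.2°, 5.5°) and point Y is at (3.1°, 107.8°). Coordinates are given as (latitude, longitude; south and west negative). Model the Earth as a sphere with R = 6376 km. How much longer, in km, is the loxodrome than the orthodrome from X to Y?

Great circle: cos σ = sin φ₁ sin φ₂ + cos φ₁ cos φ₂ cos Δλ,  σ = 1.6858 rad → d_gc = 10749.0 km
Rhumb line: Δψ = -0.8076, q = Δφ/Δψ = 0.8882, d_rh = R√(Δφ²+q²Δλ²) = 11097.6 km
Excess = 11097.6 − 10749.0 = 348.6 ≈ 349 km

349 km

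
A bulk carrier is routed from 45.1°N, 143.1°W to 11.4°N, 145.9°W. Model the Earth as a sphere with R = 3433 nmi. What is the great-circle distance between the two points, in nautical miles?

2024 nmi

Haversine: a = sin²(Δφ/2)+cos φ₁ cos φ₂ sin²(Δλ/2) = 0.08444;  σ = 2·atan2(√a,√(1−a))
σ = 33.785° → d = Rσ = 3433·0.58966 = 2024 nmi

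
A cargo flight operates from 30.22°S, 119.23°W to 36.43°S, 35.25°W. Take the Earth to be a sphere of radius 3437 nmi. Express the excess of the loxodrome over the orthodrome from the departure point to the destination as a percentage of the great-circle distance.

3.2%

Great circle: σ = 1.1898 rad → d_gc = Rσ = 4089.5 nmi
Rhumb: Δφ = -0.1084, Δλ = +1.4657, Δψ = -0.1298, q = Δφ/Δψ = 0.8348 → d_rh = R√(Δφ²+q²Δλ²) = 4222.0 nmi
Excess = (4222.0 − 4089.5) / 4089.5 = 132.5 / 4089.5 = 3.24% ≈ 3.2%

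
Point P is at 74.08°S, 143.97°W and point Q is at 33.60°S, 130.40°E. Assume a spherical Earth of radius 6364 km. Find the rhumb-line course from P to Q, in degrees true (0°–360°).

312.0°

Meridional parts: M(φ₁)=-1.9673, M(φ₂)=-0.6233 → ΔM = +1.3441;  Δλ = -1.4945 rad
tan C = Δλ / ΔM = -1.1119 → C = 311.97°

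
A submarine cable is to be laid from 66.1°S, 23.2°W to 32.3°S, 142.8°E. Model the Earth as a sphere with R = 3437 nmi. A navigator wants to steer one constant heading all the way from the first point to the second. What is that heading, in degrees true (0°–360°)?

Δψ = ln[tan(π/4+φ₂/2)/tan(π/4+φ₁/2)] = +0.9566
Δλ = +2.8972 rad (taken the short way round)
course = atan2(Δλ, Δψ) = 71.73°

71.7°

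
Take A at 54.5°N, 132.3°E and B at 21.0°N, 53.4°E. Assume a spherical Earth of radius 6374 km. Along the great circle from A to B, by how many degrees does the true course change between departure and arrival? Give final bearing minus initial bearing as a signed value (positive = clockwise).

Initial bearing θ₁ = atan2(sin Δλ cos φ₂, cos φ₁ sin φ₂ − sin φ₁ cos φ₂ cos Δλ) = 273.86°
Final bearing θ₂ = (initial bearing from the destination back to the start) + 180° = 218.36°
Δθ = θ₂ − θ₁ = -55.5°

-55.5°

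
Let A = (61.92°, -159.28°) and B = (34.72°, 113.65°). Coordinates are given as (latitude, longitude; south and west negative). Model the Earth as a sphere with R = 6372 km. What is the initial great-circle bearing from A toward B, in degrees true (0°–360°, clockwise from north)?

N = sin Δλ·cos φ₂ = -0.8209;  D = cos φ₁ sin φ₂ − sin φ₁ cos φ₂ cos Δλ = +0.2310
initial course = atan2(N, D) = 285.72°

285.7°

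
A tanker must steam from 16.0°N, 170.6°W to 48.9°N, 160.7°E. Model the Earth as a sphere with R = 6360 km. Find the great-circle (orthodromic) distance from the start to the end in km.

4480 km

Haversine: a = sin²(Δφ/2)+cos φ₁ cos φ₂ sin²(Δλ/2) = 0.11901;  σ = 2·atan2(√a,√(1−a))
σ = 40.360° → d = Rσ = 6360·0.70442 = 4480 km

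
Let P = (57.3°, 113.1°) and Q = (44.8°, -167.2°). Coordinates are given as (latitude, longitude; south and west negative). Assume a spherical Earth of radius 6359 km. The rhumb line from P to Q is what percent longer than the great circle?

Great circle: σ = 0.8480 rad → d_gc = Rσ = 5392.3 km
Rhumb: Δφ = -0.2182, Δλ = +1.3910, Δψ = -0.3499, q = Δφ/Δψ = 0.6235 → d_rh = R√(Δφ²+q²Δλ²) = 5687.4 km
Excess = (5687.4 − 5392.3) / 5392.3 = 295.1 / 5392.3 = 5.47% ≈ 5.5%

5.5%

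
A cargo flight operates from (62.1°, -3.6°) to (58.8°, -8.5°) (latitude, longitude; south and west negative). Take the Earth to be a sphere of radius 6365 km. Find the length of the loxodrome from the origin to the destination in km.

454 km

Δψ = ln[tan(π/4+φ₂/2)/tan(π/4+φ₁/2)] = -0.1169;  Δφ = -0.0576 rad,  Δλ = -0.0855 rad
q = Δφ/Δψ = 0.4927
d = R·√(Δφ² + q²Δλ²) = 6365·0.07136 = 454 km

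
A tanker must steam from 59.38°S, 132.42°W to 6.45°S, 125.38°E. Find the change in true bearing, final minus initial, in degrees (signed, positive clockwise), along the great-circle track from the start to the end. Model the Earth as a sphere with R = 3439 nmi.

Initial bearing θ₁ = atan2(sin Δλ cos φ₂, cos φ₁ sin φ₂ − sin φ₁ cos φ₂ cos Δλ) = 256.24°
Final bearing θ₂ = (initial bearing from the destination back to the start) + 180° = 330.14°
Δθ = θ₂ − θ₁ = +73.9°

+73.9°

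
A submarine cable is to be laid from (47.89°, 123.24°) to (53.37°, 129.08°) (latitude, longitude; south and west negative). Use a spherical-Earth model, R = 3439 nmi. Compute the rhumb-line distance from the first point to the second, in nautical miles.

397 nmi

Δψ = ln[tan(π/4+φ₂/2)/tan(π/4+φ₁/2)] = +0.1510;  Δφ = +0.0956 rad,  Δλ = +0.1019 rad
q = Δφ/Δψ = 0.6334
d = R·√(Δφ² + q²Δλ²) = 3439·0.11539 = 397 nmi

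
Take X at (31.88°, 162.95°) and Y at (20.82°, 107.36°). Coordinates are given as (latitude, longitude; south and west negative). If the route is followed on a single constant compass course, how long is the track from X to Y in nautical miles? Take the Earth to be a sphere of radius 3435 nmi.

3052 nmi

Δψ = ln[tan(π/4+φ₂/2)/tan(π/4+φ₁/2)] = -0.2159;  Δφ = -0.1930 rad,  Δλ = -0.9702 rad
q = Δφ/Δψ = 0.8940
d = R·√(Δφ² + q²Δλ²) = 3435·0.88862 = 3052 nmi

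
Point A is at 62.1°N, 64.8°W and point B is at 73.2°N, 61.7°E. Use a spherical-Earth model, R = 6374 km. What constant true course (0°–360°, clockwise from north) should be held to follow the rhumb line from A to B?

Meridional parts: M(φ₁)=+1.3927, M(φ₂)=+1.9128 → ΔM = +0.5201;  Δλ = +2.2078 rad
tan C = Δλ / ΔM = +4.2452 → C = 76.74°

76.7°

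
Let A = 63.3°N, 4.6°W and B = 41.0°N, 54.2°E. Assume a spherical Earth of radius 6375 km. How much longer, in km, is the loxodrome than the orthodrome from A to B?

Great circle: cos σ = sin φ₁ sin φ₂ + cos φ₁ cos φ₂ cos Δλ,  σ = 0.7048 rad → d_gc = 4492.82 km
Rhumb line: Δψ = -0.6525, q = Δφ/Δψ = 0.5965, d_rh = R√(Δφ²+q²Δλ²) = 4624.35 km
Excess = 4624.35 − 4492.82 = 131.53 ≈ 132 km

132 km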